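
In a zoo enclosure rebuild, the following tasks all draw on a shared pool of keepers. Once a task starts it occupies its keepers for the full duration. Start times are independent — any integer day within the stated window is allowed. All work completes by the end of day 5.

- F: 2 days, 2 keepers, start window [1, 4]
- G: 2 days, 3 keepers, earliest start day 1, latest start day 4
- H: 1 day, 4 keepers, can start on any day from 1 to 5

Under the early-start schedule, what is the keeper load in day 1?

9

At early start, day 1 has: F, G, H.
Demand: 2 + 3 + 4 = 9.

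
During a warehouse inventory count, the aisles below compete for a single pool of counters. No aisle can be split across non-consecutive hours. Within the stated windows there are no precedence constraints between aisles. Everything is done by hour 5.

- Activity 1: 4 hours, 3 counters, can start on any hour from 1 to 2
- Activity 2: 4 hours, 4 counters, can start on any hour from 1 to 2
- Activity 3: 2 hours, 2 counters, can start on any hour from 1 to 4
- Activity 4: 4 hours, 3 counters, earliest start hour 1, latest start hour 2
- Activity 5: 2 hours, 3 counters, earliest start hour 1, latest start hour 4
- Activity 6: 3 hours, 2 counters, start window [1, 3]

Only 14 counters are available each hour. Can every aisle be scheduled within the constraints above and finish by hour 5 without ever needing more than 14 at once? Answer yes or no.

yes

Schedule Activity 1@1, Activity 2@1, Activity 3@1, Activity 4@1, Activity 5@4, Activity 6@1: h1:14  h2:14  h3:12  h4:13  h5:3 — peak 14 ≤ 14.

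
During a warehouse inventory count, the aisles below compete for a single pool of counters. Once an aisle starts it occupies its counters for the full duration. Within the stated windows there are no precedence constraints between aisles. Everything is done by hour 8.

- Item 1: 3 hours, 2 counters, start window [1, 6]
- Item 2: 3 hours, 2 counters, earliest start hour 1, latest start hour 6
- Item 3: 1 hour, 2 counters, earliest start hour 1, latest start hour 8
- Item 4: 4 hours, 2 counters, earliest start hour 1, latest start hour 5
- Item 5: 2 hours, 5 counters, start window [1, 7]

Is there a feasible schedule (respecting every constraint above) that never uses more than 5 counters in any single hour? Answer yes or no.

Schedule Item 1@1, Item 2@4, Item 3@1, Item 4@2, Item 5@7: h1:4  h2:4  h3:4  h4:4  h5:4  h6:2  h7:5  h8:5 — peak 5 ≤ 5.

yes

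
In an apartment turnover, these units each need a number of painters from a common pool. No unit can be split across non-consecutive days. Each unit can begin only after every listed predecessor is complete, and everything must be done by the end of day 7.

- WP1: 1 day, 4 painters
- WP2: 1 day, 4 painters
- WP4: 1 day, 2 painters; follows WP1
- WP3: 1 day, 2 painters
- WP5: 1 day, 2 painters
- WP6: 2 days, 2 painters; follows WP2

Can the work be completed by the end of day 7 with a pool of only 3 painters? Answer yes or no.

no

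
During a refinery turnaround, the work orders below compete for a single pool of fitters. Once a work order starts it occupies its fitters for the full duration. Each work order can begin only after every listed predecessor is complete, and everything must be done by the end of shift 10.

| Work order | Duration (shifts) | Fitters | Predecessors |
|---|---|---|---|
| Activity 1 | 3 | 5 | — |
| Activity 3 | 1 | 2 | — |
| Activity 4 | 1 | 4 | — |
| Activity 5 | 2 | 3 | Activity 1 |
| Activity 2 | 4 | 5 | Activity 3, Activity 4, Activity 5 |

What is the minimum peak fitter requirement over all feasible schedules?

Early-start (Activity 1@1, Activity 3@1, Activity 4@1, Activity 5@4, Activity 2@6) gives peak 11: s1:11  s2:5  s3:5  s4:3  s5:3  s6:5  s7:5  s8:5  s9:5  s10:0.
Shift Activity 3→4, Activity 4→6, Activity 2→7.
Schedule Activity 1@1, Activity 3@4, Activity 4@6, Activity 5@4, Activity 2@7: s1:5  s2:5  s3:5  s4:5  s5:3  s6:4  s7:5  s8:5  s9:5  s10:5 — peak 5.
Total fitter-shifts = 47 over 10 shifts ⇒ peak ≥ ⌈47/10⌉ = 5, so 5 is optimal.

5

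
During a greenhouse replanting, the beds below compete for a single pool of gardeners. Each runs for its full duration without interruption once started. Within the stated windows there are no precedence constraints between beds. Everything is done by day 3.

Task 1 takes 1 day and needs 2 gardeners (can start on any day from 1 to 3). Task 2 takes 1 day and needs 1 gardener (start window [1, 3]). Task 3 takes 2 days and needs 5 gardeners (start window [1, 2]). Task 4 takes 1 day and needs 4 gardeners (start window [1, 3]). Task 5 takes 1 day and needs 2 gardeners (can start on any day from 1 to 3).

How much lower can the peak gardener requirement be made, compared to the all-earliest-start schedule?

7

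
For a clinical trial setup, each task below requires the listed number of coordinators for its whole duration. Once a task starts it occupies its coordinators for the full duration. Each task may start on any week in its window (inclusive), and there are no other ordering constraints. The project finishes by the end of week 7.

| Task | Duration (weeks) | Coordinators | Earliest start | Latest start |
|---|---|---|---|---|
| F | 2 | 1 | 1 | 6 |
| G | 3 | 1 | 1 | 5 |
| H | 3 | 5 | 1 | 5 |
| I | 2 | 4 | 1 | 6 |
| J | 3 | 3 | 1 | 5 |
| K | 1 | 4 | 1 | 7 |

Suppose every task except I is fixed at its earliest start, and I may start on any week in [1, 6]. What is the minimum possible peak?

14

I@1: w1:18  w2:14  w3:9  w4:0  w5:0  w6:0  w7:0 → peak 18
I@2: w1:14  w2:14  w3:13  w4:0  w5:0  w6:0  w7:0 → peak 14
I@3: w1:14  w2:10  w3:13  w4:4  w5:0  w6:0  w7:0 → peak 14
I@4: w1:14  w2:10  w3:9  w4:4  w5:4  w6:0  w7:0 → peak 14
I@5: w1:14  w2:10  w3:9  w4:0  w5:4  w6:4  w7:0 → peak 14
I@6: w1:14  w2:10  w3:9  w4:0  w5:0  w6:4  w7:4 → peak 14
Best is I@2, peak 14.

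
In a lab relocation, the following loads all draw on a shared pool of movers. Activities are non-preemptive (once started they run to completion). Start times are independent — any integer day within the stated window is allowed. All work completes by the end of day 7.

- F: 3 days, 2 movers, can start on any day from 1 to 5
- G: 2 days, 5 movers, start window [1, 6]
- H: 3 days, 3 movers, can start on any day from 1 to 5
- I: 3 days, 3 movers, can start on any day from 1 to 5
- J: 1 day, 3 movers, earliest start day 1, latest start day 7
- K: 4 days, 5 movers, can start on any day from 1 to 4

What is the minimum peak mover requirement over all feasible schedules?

10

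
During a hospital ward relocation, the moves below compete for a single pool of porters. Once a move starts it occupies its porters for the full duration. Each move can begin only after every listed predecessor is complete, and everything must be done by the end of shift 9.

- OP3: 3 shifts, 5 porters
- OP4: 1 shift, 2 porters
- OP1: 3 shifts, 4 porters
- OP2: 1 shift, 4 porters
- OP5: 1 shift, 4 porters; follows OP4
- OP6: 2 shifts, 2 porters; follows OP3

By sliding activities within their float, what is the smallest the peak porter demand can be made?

Early-start (OP3@1, OP4@1, OP1@1, OP2@1, OP5@2, OP6@4) gives peak 15: s1:15  s2:13  s3:9  s4:2  s5:2  s6:0  s7:0  s8:0  s9:0.
Shift OP4→4, OP1→4, OP2→7, OP5→8, OP6→5.
Schedule OP3@1, OP4@4, OP1@4, OP2@7, OP5@8, OP6@5: s1:5  s2:5  s3:5  s4:6  s5:6  s6:6  s7:4  s8:4  s9:0 — peak 6.

6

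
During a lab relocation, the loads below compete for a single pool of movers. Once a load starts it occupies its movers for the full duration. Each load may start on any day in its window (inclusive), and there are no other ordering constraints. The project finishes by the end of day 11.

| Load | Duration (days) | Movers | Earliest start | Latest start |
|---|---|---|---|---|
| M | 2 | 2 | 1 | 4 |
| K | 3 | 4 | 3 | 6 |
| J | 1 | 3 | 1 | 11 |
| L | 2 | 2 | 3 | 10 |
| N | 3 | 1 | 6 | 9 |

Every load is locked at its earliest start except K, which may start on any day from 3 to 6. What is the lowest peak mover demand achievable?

K@3: d1:5  d2:2  d3:6  d4:6  d5:4  d6:1  d7:1  d8:1  d9:0  d10:0  d11:0 → peak 6
K@4: d1:5  d2:2  d3:2  d4:6  d5:4  d6:5  d7:1  d8:1  d9:0  d10:0  d11:0 → peak 6
K@5: d1:5  d2:2  d3:2  d4:2  d5:4  d6:5  d7:5  d8:1  d9:0  d10:0  d11:0 → peak 5
K@6: d1:5  d2:2  d3:2  d4:2  d5:0  d6:5  d7:5  d8:5  d9:0  d10:0  d11:0 → peak 5
Best is K@5, peak 5.

5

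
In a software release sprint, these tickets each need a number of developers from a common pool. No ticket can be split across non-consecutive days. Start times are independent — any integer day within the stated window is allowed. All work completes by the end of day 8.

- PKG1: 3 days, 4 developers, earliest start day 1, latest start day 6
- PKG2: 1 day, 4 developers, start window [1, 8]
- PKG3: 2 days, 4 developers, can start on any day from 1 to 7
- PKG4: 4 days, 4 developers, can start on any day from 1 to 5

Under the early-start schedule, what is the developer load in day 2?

At early start, day 2 has: PKG1, PKG3, PKG4.
Demand: 4 + 4 + 4 = 12.

12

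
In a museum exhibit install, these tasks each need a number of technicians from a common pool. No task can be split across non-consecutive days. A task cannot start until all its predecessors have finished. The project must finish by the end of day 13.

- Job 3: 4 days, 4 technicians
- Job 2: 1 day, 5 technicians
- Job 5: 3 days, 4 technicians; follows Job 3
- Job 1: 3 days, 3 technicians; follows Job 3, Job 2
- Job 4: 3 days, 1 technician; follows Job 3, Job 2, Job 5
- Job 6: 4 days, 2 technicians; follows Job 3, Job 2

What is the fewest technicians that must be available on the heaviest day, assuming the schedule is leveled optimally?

Early-start (Job 3@1, Job 2@1, Job 5@5, Job 1@5, Job 4@8, Job 6@5) gives peak 9: d1:9  d2:4  d3:4  d4:4  d5:9  d6:9  d7:9  d8:3  d9:1  d10:1  d11:0  d12:0  d13:0.
Shift Job 2→5, Job 5→6, Job 1→9, Job 4→9, Job 6→6.
Schedule Job 3@1, Job 2@5, Job 5@6, Job 1@9, Job 4@9, Job 6@6: d1:4  d2:4  d3:4  d4:4  d5:5  d6:6  d7:6  d8:6  d9:6  d10:4  d11:4  d12:0  d13:0 — peak 6.

6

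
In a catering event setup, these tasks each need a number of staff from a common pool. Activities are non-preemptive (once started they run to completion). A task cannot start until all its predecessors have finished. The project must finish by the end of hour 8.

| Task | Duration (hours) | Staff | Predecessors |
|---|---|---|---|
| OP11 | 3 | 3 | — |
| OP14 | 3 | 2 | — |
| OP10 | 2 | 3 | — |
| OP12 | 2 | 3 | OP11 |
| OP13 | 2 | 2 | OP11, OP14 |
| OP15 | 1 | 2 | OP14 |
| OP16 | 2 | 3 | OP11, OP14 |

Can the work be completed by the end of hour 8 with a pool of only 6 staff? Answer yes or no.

yes

Schedule OP11@1, OP14@1, OP10@4, OP12@4, OP13@6, OP15@6, OP16@7: h1:5  h2:5  h3:5  h4:6  h5:6  h6:4  h7:5  h8:3 — peak 6 ≤ 6.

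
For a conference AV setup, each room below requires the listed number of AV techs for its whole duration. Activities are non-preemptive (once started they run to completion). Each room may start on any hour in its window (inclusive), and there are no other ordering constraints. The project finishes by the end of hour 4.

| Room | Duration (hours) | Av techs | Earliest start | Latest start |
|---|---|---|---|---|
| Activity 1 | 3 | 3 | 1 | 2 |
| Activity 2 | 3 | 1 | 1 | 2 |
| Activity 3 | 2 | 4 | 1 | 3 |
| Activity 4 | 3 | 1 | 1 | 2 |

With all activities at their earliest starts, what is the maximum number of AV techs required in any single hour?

9

Early-start schedule: Activity 1@1, Activity 2@1, Activity 3@1, Activity 4@1.
Load per hour: hour 1: 9, hour 2: 9, hour 3: 5, hour 4: 0.
Peak is 9.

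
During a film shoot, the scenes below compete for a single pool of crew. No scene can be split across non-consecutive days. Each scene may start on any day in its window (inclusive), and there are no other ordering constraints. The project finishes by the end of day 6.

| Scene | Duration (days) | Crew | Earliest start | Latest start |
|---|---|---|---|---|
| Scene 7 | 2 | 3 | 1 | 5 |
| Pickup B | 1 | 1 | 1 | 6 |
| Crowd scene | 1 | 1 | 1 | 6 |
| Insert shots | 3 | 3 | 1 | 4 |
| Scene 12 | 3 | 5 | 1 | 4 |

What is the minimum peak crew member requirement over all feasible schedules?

Early-start (Scene 7@1, Pickup B@1, Crowd scene@1, Insert shots@1, Scene 12@1) gives peak 13: d1:13  d2:11  d3:8  d4:0  d5:0  d6:0.
Shift Pickup B→3, Crowd scene→3, Scene 12→4.
Schedule Scene 7@1, Pickup B@3, Crowd scene@3, Insert shots@1, Scene 12@4: d1:6  d2:6  d3:5  d4:5  d5:5  d6:5 — peak 6.
Total crew member-days = 32 over 6 days ⇒ peak ≥ ⌈32/6⌉ = 6, so 6 is optimal.

6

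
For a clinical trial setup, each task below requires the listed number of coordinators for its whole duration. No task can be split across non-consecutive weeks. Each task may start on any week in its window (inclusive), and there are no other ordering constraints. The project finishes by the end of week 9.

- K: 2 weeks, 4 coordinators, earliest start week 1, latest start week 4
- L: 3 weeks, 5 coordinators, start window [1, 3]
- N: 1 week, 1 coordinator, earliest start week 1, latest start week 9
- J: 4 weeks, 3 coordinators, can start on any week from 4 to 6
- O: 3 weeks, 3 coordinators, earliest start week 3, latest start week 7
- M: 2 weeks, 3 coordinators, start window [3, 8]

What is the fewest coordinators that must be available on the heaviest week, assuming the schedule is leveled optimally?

Early-start (K@1, L@1, N@1, J@4, O@3, M@3) gives peak 11: w1:10  w2:9  w3:11  w4:9  w5:6  w6:3  w7:3  w8:0  w9:0.
Shift K→4, O→6, M→8.
Schedule K@4, L@1, N@1, J@4, O@6, M@8: w1:6  w2:5  w3:5  w4:7  w5:7  w6:6  w7:6  w8:6  w9:3 — peak 7.

7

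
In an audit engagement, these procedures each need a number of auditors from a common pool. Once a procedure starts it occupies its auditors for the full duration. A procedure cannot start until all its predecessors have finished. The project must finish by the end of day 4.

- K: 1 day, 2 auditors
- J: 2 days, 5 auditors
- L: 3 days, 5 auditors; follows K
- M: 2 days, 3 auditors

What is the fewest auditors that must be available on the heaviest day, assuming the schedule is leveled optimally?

Early-start (K@1, J@1, L@2, M@1) gives peak 13: d1:10  d2:13  d3:5  d4:5.
Shift M→3.
Schedule K@1, J@1, L@2, M@3: d1:7  d2:10  d3:8  d4:8 — peak 10.
No arrangement of the 9 feasible schedules does better.

10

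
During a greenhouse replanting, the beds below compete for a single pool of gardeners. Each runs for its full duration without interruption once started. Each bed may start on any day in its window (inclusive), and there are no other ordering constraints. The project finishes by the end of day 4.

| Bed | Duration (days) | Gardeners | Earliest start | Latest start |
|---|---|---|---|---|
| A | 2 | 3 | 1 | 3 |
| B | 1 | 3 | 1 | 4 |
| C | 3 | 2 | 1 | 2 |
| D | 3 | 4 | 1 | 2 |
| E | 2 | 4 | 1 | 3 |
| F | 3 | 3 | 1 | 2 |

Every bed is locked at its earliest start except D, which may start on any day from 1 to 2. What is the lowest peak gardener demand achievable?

16

D@1: d1:19  d2:16  d3:9  d4:0 → peak 19
D@2: d1:15  d2:16  d3:9  d4:4 → peak 16
Best is D@2, peak 16.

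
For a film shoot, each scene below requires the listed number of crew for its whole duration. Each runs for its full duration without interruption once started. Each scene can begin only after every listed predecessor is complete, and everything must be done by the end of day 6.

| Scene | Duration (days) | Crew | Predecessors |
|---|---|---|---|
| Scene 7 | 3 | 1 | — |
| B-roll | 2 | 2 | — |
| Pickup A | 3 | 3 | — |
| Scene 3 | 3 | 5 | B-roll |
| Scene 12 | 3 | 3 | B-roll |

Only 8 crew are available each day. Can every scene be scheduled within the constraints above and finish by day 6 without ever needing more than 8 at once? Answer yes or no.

Schedule Scene 7@1, B-roll@1, Pickup A@1, Scene 3@4, Scene 12@3: d1:6  d2:6  d3:7  d4:8  d5:8  d6:5 — peak 8 ≤ 8.

yes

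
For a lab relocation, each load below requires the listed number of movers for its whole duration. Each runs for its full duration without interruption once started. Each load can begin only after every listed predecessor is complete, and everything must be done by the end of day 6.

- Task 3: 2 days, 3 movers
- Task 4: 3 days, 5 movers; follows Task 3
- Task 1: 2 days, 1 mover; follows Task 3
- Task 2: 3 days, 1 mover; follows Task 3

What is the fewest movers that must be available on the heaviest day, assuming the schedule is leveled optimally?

7

Schedule Task 3@1, Task 4@3, Task 1@3, Task 2@3: d1:3  d2:3  d3:7  d4:7  d5:6  d6:0 — peak 7.
No arrangement of the 14 feasible schedules does better.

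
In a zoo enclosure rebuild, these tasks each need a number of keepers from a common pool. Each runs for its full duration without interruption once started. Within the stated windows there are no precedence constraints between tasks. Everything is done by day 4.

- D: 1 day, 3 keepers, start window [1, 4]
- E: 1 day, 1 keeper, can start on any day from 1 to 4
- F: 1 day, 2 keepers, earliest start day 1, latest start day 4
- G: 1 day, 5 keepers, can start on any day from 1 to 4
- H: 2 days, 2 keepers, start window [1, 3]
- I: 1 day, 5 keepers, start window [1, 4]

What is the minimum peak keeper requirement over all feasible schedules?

Early-start (D@1, E@1, F@1, G@1, H@1, I@1) gives peak 18: d1:18  d2:2  d3:0  d4:0.
Shift E→2, F→2, G→3, I→4.
Schedule D@1, E@2, F@2, G@3, H@1, I@4: d1:5  d2:5  d3:5  d4:5 — peak 5.
Total keeper-days = 20 over 4 days ⇒ peak ≥ ⌈20/4⌉ = 5, so 5 is optimal.

5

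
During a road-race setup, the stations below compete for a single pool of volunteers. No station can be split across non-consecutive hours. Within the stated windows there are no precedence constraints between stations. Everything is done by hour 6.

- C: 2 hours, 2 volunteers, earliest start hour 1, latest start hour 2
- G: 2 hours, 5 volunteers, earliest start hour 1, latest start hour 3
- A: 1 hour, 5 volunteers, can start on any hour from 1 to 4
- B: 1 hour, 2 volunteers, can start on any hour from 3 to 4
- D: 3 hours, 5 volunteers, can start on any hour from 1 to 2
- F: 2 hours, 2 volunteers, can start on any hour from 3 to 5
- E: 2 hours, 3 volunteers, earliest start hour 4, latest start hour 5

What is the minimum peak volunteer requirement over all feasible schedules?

Early-start (C@1, G@1, A@1, B@3, D@1, F@3, E@4) gives peak 17: h1:17  h2:12  h3:9  h4:5  h5:3  h6:0.
Shift D→2.
Schedule C@1, G@1, A@1, B@3, D@2, F@3, E@4: h1:12  h2:12  h3:9  h4:10  h5:3  h6:0 — peak 12.

12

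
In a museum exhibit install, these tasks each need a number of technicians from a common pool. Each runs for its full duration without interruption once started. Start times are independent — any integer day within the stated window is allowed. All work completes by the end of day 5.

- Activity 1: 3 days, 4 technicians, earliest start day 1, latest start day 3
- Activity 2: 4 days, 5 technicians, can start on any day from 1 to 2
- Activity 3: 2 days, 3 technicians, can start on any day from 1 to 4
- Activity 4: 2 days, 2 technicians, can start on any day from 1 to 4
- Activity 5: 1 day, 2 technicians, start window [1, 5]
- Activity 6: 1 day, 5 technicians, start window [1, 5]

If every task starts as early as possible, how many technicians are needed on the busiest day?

Early-start schedule: Activity 1@1, Activity 2@1, Activity 3@1, Activity 4@1, Activity 5@1, Activity 6@1.
Load per day: day 1: 21, day 2: 14, day 3: 9, day 4: 5, day 5: 0.
Peak is 21.

21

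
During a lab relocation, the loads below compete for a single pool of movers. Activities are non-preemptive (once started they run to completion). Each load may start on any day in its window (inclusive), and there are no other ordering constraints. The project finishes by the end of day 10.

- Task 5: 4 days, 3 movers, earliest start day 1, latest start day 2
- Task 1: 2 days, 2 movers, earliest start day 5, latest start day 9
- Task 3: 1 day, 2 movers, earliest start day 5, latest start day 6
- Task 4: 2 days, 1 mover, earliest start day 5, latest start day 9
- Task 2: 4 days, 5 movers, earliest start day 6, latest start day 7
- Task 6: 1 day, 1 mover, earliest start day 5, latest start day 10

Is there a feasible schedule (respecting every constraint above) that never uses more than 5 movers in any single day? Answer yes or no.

yes

Schedule Task 5@1, Task 1@5, Task 3@5, Task 4@5, Task 2@7, Task 6@6: d1:3  d2:3  d3:3  d4:3  d5:5  d6:4  d7:5  d8:5  d9:5  d10:5 — peak 5 ≤ 5.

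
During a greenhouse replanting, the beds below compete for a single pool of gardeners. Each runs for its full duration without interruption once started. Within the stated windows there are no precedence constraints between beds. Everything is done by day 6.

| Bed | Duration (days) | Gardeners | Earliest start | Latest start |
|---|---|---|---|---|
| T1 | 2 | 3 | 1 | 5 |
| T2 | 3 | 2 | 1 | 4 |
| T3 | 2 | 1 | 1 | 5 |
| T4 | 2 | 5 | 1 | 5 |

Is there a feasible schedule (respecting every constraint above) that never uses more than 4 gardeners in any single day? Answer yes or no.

no

The minimum achievable peak is 5; 4 < 5, so no feasible schedule stays within the cap.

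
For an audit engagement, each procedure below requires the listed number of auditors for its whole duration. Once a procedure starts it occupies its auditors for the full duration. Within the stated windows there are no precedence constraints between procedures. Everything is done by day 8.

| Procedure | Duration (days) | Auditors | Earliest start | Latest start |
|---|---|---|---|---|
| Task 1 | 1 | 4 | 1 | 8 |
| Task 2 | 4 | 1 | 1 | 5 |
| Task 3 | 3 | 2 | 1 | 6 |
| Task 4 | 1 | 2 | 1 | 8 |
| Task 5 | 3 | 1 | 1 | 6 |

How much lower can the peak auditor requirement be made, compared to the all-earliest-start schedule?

6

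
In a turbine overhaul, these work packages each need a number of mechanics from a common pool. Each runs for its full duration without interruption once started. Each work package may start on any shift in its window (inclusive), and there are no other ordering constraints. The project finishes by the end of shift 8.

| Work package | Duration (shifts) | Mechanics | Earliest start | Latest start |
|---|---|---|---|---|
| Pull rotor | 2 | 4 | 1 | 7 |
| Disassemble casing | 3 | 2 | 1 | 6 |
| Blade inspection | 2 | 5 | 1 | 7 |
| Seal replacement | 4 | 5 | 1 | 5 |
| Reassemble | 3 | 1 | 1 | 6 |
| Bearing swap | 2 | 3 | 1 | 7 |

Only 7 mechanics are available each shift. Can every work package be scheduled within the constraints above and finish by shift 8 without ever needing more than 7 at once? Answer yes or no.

Schedule Pull rotor@1, Disassemble casing@3, Blade inspection@3, Seal replacement@5, Reassemble@6, Bearing swap@1: s1:7  s2:7  s3:7  s4:7  s5:7  s6:6  s7:6  s8:6 — peak 7 ≤ 7.

yes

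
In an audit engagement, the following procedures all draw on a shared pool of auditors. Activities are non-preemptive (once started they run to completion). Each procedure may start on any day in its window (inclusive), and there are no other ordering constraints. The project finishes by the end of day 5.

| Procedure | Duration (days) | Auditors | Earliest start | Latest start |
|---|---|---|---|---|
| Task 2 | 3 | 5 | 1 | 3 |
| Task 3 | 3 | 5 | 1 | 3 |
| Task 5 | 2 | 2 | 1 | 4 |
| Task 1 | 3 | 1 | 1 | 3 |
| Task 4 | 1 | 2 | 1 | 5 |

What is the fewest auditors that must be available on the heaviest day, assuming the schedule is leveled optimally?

11

Early-start (Task 2@1, Task 3@1, Task 5@1, Task 1@1, Task 4@1) gives peak 15: d1:15  d2:13  d3:11  d4:0  d5:0.
Shift Task 5→4, Task 4→4.
Schedule Task 2@1, Task 3@1, Task 5@4, Task 1@1, Task 4@4: d1:11  d2:11  d3:11  d4:4  d5:2 — peak 11.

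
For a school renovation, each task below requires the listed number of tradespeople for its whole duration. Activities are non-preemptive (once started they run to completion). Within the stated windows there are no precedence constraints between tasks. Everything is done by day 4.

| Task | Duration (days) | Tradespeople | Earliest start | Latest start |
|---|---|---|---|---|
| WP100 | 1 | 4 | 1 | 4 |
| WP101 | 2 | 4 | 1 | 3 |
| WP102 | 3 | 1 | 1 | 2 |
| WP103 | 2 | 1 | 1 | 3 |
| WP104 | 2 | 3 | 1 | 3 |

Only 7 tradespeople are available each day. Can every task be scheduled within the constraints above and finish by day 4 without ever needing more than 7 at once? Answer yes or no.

Schedule WP100@1, WP101@3, WP102@2, WP103@2, WP104@1: d1:7  d2:5  d3:6  d4:5 — peak 7 ≤ 7.

yes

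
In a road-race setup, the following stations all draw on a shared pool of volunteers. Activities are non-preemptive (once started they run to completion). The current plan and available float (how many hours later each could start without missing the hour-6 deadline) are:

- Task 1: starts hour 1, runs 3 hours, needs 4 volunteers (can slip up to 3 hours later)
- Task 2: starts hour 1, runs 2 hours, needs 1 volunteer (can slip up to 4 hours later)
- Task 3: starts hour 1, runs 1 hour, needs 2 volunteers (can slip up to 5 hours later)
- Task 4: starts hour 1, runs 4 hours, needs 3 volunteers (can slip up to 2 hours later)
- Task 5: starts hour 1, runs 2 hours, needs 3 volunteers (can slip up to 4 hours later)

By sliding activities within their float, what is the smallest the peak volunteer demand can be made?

7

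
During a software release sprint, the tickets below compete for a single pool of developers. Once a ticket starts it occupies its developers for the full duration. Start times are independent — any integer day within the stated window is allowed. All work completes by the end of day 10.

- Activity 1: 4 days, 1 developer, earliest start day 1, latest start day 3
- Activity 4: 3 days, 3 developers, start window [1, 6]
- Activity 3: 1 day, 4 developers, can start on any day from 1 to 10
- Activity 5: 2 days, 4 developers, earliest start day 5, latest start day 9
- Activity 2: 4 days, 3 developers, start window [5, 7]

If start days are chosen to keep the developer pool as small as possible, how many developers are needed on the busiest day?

Early-start (Activity 1@1, Activity 4@1, Activity 3@1, Activity 5@5, Activity 2@5) gives peak 8: d1:8  d2:4  d3:4  d4:1  d5:7  d6:7  d7:3  d8:3  d9:0  d10:0.
Shift Activity 1→2, Activity 4→2, Activity 5→9.
Schedule Activity 1@2, Activity 4@2, Activity 3@1, Activity 5@9, Activity 2@5: d1:4  d2:4  d3:4  d4:4  d5:4  d6:3  d7:3  d8:3  d9:4  d10:4 — peak 4.
Total developer-days = 37 over 10 days ⇒ peak ≥ ⌈37/10⌉ = 4, so 4 is optimal.

4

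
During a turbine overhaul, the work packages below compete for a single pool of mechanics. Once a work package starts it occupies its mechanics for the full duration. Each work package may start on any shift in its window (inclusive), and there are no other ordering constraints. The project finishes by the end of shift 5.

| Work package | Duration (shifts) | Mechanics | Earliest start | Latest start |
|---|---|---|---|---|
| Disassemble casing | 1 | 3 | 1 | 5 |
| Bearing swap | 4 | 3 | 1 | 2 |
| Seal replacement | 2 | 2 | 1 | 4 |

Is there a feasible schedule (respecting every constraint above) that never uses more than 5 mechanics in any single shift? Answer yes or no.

yes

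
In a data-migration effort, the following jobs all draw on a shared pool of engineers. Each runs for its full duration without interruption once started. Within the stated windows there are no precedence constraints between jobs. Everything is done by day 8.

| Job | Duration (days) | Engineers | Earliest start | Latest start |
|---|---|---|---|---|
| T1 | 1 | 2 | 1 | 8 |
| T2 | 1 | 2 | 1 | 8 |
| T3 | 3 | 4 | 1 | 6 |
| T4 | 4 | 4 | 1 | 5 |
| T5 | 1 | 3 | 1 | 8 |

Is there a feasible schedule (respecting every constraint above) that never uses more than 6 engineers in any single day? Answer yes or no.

yes

Schedule T1@1, T2@2, T3@1, T4@4, T5@8: d1:6  d2:6  d3:4  d4:4  d5:4  d6:4  d7:4  d8:3 — peak 6 ≤ 6.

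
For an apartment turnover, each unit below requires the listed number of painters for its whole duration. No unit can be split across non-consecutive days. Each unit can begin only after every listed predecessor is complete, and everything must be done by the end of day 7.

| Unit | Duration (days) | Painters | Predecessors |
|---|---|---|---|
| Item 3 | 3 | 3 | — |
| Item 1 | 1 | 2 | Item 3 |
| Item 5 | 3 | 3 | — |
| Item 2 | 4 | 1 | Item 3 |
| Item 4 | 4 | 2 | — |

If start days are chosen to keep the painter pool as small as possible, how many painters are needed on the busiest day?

5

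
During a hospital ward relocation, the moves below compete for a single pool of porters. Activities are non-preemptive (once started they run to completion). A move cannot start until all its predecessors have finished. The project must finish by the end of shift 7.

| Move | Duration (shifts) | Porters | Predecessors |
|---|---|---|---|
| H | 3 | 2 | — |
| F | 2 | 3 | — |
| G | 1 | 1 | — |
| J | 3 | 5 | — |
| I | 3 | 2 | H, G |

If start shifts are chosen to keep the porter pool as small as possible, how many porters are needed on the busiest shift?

Early-start (H@1, F@1, G@1, J@1, I@4) gives peak 11: s1:11  s2:10  s3:7  s4:2  s5:2  s6:2  s7:0.
Shift J→3.
Schedule H@1, F@1, G@1, J@3, I@4: s1:6  s2:5  s3:7  s4:7  s5:7  s6:2  s7:0 — peak 7.

7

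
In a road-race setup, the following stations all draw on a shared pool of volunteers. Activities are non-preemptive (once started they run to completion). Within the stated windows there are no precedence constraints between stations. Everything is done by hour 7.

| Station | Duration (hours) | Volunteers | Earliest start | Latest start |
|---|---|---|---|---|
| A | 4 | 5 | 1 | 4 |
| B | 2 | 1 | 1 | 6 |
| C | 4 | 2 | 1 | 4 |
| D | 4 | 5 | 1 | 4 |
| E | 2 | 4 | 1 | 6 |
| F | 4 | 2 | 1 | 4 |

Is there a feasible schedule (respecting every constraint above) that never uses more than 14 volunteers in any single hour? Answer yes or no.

yes

Schedule A@1, B@1, C@1, D@1, E@5, F@3: h1:13  h2:13  h3:14  h4:14  h5:6  h6:6  h7:0 — peak 14 ≤ 14.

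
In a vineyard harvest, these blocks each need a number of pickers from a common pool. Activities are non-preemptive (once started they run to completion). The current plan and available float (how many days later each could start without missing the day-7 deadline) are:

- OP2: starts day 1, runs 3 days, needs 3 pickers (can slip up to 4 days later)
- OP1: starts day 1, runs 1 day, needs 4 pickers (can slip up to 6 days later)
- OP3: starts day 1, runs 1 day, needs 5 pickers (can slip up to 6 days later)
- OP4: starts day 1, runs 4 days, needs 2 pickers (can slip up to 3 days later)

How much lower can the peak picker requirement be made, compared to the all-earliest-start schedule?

9

Early-start peak: d1:14  d2:5  d3:5  d4:2  d5:0  d6:0  d7:0 ⇒ 14.
Leveled (OP2@1, OP1@5, OP3@6, OP4@1): d1:5  d2:5  d3:5  d4:2  d5:4  d6:5  d7:0 ⇒ 5.
Reduction 14 − 5 = 9.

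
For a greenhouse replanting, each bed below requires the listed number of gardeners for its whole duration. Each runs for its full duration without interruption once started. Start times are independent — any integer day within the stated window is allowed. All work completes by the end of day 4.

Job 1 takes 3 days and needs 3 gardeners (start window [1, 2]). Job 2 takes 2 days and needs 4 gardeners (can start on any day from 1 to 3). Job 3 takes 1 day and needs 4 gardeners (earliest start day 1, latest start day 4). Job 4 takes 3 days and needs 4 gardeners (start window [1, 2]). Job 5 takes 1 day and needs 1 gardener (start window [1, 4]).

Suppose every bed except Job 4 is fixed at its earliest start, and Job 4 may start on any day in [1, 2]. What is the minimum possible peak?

Job 4@1: d1:16  d2:11  d3:7  d4:0 → peak 16
Job 4@2: d1:12  d2:11  d3:7  d4:4 → peak 12
Best is Job 4@2, peak 12.

12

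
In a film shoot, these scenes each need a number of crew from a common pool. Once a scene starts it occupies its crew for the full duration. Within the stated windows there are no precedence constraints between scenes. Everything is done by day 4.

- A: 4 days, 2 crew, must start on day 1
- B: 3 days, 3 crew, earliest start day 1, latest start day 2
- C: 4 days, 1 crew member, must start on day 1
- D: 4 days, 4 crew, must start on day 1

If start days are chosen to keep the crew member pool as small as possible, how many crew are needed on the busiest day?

Schedule A@1, B@1, C@1, D@1: d1:10  d2:10  d3:10  d4:7 — peak 10.
Total crew member-days = 37 over 4 days ⇒ peak ≥ ⌈37/4⌉ = 10, so 10 is optimal.

10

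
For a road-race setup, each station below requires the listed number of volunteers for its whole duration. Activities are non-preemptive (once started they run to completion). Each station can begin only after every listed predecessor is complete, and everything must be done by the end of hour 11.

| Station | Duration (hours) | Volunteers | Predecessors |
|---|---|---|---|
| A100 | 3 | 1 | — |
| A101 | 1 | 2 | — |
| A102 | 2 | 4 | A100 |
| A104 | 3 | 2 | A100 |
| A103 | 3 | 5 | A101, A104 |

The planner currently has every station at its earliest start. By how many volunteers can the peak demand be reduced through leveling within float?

Early-start peak: h1:3  h2:1  h3:1  h4:6  h5:6  h6:2  h7:5  h8:5  h9:5  h10:0  h11:0 ⇒ 6.
Leveled (A100@1, A101@1, A102@4, A104@6, A103@9): h1:3  h2:1  h3:1  h4:4  h5:4  h6:2  h7:2  h8:2  h9:5  h10:5  h11:5 ⇒ 5.
Reduction 6 − 5 = 1.

1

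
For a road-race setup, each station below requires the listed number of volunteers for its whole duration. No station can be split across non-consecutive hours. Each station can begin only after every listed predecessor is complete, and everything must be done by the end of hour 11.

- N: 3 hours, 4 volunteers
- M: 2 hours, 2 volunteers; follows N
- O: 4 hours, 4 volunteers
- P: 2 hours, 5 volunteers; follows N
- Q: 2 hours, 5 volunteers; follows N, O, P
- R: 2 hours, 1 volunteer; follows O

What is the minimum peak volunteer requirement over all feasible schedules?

6

Early-start (N@1, M@4, O@1, P@4, Q@6, R@5) gives peak 11: h1:8  h2:8  h3:8  h4:11  h5:8  h6:6  h7:5  h8:0  h9:0  h10:0  h11:0.
Shift O→4, P→8, Q→10, R→8.
Schedule N@1, M@4, O@4, P@8, Q@10, R@8: h1:4  h2:4  h3:4  h4:6  h5:6  h6:4  h7:4  h8:6  h9:6  h10:5  h11:5 — peak 6.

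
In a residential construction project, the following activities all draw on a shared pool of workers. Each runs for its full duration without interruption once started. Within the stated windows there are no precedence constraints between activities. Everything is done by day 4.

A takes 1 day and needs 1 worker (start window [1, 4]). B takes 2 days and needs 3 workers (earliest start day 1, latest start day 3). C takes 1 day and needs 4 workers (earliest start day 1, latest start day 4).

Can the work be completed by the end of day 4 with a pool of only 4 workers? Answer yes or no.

Schedule A@1, B@1, C@3: d1:4  d2:3  d3:4  d4:0 — peak 4 ≤ 4.

yes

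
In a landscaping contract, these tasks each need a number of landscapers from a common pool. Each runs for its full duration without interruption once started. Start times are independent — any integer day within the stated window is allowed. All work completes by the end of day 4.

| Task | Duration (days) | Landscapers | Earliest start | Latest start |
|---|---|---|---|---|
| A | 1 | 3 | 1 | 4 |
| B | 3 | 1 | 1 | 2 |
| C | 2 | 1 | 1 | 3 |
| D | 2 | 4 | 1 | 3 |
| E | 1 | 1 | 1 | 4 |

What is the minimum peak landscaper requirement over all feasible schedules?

Early-start (A@1, B@1, C@1, D@1, E@1) gives peak 10: d1:10  d2:6  d3:1  d4:0.
Shift D→3, E→2.
Schedule A@1, B@1, C@1, D@3, E@2: d1:5  d2:3  d3:5  d4:4 — peak 5.
Total landscaper-days = 17 over 4 days ⇒ peak ≥ ⌈17/4⌉ = 5, so 5 is optimal.

5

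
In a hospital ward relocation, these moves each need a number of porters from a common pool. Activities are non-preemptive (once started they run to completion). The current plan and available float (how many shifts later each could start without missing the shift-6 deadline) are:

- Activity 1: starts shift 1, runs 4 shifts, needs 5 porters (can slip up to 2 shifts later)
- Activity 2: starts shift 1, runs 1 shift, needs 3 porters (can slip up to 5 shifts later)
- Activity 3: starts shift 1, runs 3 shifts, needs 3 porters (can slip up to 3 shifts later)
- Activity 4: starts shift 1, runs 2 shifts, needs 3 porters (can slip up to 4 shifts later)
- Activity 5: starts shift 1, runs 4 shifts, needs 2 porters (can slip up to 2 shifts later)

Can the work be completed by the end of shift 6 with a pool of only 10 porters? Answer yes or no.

yes

Schedule Activity 1@1, Activity 2@1, Activity 3@2, Activity 4@5, Activity 5@1: s1:10  s2:10  s3:10  s4:10  s5:3  s6:3 — peak 10 ≤ 10.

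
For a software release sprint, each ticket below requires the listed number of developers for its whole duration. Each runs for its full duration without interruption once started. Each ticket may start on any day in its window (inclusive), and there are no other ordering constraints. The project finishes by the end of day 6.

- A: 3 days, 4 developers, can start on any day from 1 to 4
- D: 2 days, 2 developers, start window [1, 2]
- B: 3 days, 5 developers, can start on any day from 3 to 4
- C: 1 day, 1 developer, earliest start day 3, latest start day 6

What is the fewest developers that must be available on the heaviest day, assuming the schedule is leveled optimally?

Early-start (A@1, D@1, B@3, C@3) gives peak 10: d1:6  d2:6  d3:10  d4:5  d5:5  d6:0.
Shift B→4.
Schedule A@1, D@1, B@4, C@3: d1:6  d2:6  d3:5  d4:5  d5:5  d6:5 — peak 6.
Total developer-days = 32 over 6 days ⇒ peak ≥ ⌈32/6⌉ = 6, so 6 is optimal.

6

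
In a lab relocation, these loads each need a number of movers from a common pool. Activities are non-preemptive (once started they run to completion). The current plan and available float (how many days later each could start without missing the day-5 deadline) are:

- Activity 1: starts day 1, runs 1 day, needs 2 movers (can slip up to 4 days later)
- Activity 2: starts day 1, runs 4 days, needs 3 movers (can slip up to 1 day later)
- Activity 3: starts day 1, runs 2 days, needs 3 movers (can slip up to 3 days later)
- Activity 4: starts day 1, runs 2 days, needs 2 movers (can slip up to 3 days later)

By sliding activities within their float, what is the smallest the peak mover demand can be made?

6

Early-start (Activity 1@1, Activity 2@1, Activity 3@1, Activity 4@1) gives peak 10: d1:10  d2:8  d3:3  d4:3  d5:0.
Shift Activity 3→2, Activity 4→4.
Schedule Activity 1@1, Activity 2@1, Activity 3@2, Activity 4@4: d1:5  d2:6  d3:6  d4:5  d5:2 — peak 6.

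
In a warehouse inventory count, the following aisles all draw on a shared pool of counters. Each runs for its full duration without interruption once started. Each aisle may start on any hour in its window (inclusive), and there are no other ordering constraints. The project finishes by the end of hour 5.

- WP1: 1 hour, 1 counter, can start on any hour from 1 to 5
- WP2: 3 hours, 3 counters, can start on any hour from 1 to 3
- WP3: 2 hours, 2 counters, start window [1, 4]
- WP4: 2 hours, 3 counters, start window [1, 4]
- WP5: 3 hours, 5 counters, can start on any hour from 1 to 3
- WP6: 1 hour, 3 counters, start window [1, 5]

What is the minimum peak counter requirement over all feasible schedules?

Early-start (WP1@1, WP2@1, WP3@1, WP4@1, WP5@1, WP6@1) gives peak 17: h1:17  h2:13  h3:8  h4:0  h5:0.
Shift WP4→4, WP5→3, WP6→2.
Schedule WP1@1, WP2@1, WP3@1, WP4@4, WP5@3, WP6@2: h1:6  h2:8  h3:8  h4:8  h5:8 — peak 8.
Total counter-hours = 38 over 5 hours ⇒ peak ≥ ⌈38/5⌉ = 8, so 8 is optimal.

8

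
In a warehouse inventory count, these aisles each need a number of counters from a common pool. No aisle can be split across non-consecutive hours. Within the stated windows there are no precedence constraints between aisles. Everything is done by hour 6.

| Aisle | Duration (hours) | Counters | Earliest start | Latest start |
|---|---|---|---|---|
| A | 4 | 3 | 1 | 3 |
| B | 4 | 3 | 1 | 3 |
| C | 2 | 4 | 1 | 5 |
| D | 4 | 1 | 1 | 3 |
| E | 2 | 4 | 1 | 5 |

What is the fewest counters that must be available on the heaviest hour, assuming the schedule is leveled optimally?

Early-start (A@1, B@1, C@1, D@1, E@1) gives peak 15: h1:15  h2:15  h3:7  h4:7  h5:0  h6:0.
Shift C→5, E→5.
Schedule A@1, B@1, C@5, D@1, E@5: h1:7  h2:7  h3:7  h4:7  h5:8  h6:8 — peak 8.
Total counter-hours = 44 over 6 hours ⇒ peak ≥ ⌈44/6⌉ = 8, so 8 is optimal.

8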